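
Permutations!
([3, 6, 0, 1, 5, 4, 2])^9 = (0 2 6 1 3)(4 5)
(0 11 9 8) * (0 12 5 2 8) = (0 11 9)(2 8 12 5) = [11, 1, 8, 3, 4, 2, 6, 7, 12, 0, 10, 9, 5]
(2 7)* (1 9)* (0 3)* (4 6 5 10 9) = [3, 4, 7, 0, 6, 10, 5, 2, 8, 1, 9] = (0 3)(1 4 6 5 10 9)(2 7)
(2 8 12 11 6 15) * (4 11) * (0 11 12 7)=(0 11 6 15 2 8 7)(4 12)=[11, 1, 8, 3, 12, 5, 15, 0, 7, 9, 10, 6, 4, 13, 14, 2]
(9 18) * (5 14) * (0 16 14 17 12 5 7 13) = [16, 1, 2, 3, 4, 17, 6, 13, 8, 18, 10, 11, 5, 0, 7, 15, 14, 12, 9] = (0 16 14 7 13)(5 17 12)(9 18)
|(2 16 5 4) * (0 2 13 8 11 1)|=9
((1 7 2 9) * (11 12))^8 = ((1 7 2 9)(11 12))^8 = (12)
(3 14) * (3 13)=(3 14 13)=[0, 1, 2, 14, 4, 5, 6, 7, 8, 9, 10, 11, 12, 3, 13]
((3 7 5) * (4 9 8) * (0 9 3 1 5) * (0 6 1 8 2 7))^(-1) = ((0 9 2 7 6 1 5 8 4 3))^(-1) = (0 3 4 8 5 1 6 7 2 9)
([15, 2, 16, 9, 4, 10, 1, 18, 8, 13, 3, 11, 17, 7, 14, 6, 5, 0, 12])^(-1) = [17, 6, 1, 10, 4, 16, 15, 13, 8, 3, 5, 11, 18, 9, 14, 0, 2, 12, 7]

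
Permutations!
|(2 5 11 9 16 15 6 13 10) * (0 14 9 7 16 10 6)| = |(0 14 9 10 2 5 11 7 16 15)(6 13)| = 10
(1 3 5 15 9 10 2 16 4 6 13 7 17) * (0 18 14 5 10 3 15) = (0 18 14 5)(1 15 9 3 10 2 16 4 6 13 7 17) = [18, 15, 16, 10, 6, 0, 13, 17, 8, 3, 2, 11, 12, 7, 5, 9, 4, 1, 14]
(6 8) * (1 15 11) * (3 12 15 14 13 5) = (1 14 13 5 3 12 15 11)(6 8) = [0, 14, 2, 12, 4, 3, 8, 7, 6, 9, 10, 1, 15, 5, 13, 11]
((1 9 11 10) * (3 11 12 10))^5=(1 9 12 10)(3 11)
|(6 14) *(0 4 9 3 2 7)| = |(0 4 9 3 2 7)(6 14)| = 6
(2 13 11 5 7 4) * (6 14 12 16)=(2 13 11 5 7 4)(6 14 12 16)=[0, 1, 13, 3, 2, 7, 14, 4, 8, 9, 10, 5, 16, 11, 12, 15, 6]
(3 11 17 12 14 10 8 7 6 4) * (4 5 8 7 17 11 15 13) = (3 15 13 4)(5 8 17 12 14 10 7 6) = [0, 1, 2, 15, 3, 8, 5, 6, 17, 9, 7, 11, 14, 4, 10, 13, 16, 12]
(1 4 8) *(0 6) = [6, 4, 2, 3, 8, 5, 0, 7, 1] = (0 6)(1 4 8)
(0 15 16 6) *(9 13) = [15, 1, 2, 3, 4, 5, 0, 7, 8, 13, 10, 11, 12, 9, 14, 16, 6] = (0 15 16 6)(9 13)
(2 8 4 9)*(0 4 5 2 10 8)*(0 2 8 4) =(4 9 10)(5 8) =[0, 1, 2, 3, 9, 8, 6, 7, 5, 10, 4]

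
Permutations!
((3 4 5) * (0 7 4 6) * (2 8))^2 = ((0 7 4 5 3 6)(2 8))^2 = (8)(0 4 3)(5 6 7)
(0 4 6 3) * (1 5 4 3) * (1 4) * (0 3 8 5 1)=(0 8 5)(4 6)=[8, 1, 2, 3, 6, 0, 4, 7, 5]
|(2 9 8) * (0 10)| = 6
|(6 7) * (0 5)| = 2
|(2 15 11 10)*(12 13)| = 4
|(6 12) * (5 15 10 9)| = |(5 15 10 9)(6 12)| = 4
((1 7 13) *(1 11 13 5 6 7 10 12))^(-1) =(1 12 10)(5 7 6)(11 13)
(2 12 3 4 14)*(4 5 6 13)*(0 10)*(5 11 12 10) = (0 5 6 13 4 14 2 10)(3 11 12) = [5, 1, 10, 11, 14, 6, 13, 7, 8, 9, 0, 12, 3, 4, 2]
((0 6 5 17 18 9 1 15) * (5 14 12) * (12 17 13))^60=(0 18)(1 14)(6 9)(15 17)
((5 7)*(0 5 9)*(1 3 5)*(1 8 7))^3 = (0 9 7 8)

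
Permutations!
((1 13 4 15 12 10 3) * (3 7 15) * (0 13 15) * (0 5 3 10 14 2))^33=(0 12 3 10)(1 7 13 14)(2 15 5 4)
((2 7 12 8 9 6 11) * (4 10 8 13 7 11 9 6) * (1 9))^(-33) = (13)(1 10)(2 11)(4 6)(8 9)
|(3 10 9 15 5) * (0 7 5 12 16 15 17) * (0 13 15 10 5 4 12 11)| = 22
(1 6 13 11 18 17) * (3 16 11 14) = (1 6 13 14 3 16 11 18 17) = [0, 6, 2, 16, 4, 5, 13, 7, 8, 9, 10, 18, 12, 14, 3, 15, 11, 1, 17]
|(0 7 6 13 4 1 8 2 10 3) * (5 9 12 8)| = |(0 7 6 13 4 1 5 9 12 8 2 10 3)| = 13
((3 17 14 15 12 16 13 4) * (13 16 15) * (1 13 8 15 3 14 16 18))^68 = (1 4 8 12 17 18 13 14 15 3 16)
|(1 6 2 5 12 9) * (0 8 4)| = 6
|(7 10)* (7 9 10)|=2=|(9 10)|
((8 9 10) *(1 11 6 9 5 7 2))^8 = ((1 11 6 9 10 8 5 7 2))^8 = (1 2 7 5 8 10 9 6 11)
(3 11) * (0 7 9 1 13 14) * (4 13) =[7, 4, 2, 11, 13, 5, 6, 9, 8, 1, 10, 3, 12, 14, 0] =(0 7 9 1 4 13 14)(3 11)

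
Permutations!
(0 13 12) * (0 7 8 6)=(0 13 12 7 8 6)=[13, 1, 2, 3, 4, 5, 0, 8, 6, 9, 10, 11, 7, 12]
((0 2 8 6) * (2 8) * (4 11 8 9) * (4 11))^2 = (0 11 6 9 8)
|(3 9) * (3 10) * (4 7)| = 6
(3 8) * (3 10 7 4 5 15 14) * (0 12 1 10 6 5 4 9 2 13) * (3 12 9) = (0 9 2 13)(1 10 7 3 8 6 5 15 14 12) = [9, 10, 13, 8, 4, 15, 5, 3, 6, 2, 7, 11, 1, 0, 12, 14]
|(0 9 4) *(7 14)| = |(0 9 4)(7 14)| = 6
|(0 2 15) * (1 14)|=6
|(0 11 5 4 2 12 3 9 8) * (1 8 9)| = 9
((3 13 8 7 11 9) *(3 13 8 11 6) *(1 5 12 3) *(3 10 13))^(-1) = ((1 5 12 10 13 11 9 3 8 7 6))^(-1) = (1 6 7 8 3 9 11 13 10 12 5)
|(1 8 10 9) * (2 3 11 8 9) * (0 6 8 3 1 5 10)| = |(0 6 8)(1 9 5 10 2)(3 11)| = 30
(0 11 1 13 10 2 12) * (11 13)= (0 13 10 2 12)(1 11)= [13, 11, 12, 3, 4, 5, 6, 7, 8, 9, 2, 1, 0, 10]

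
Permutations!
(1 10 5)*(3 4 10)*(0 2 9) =(0 2 9)(1 3 4 10 5) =[2, 3, 9, 4, 10, 1, 6, 7, 8, 0, 5]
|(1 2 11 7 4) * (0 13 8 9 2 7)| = 6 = |(0 13 8 9 2 11)(1 7 4)|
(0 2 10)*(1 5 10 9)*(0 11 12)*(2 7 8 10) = (0 7 8 10 11 12)(1 5 2 9) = [7, 5, 9, 3, 4, 2, 6, 8, 10, 1, 11, 12, 0]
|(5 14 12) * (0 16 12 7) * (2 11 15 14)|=9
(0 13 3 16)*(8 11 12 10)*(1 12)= (0 13 3 16)(1 12 10 8 11)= [13, 12, 2, 16, 4, 5, 6, 7, 11, 9, 8, 1, 10, 3, 14, 15, 0]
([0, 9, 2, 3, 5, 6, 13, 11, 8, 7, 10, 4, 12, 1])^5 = [0, 5, 2, 3, 9, 7, 11, 13, 8, 6, 10, 1, 12, 4]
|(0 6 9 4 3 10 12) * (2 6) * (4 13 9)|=|(0 2 6 4 3 10 12)(9 13)|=14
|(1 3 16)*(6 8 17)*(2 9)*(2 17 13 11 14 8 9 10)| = |(1 3 16)(2 10)(6 9 17)(8 13 11 14)| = 12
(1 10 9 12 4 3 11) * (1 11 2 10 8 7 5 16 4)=(1 8 7 5 16 4 3 2 10 9 12)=[0, 8, 10, 2, 3, 16, 6, 5, 7, 12, 9, 11, 1, 13, 14, 15, 4]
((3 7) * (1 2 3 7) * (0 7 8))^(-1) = ((0 7 8)(1 2 3))^(-1) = (0 8 7)(1 3 2)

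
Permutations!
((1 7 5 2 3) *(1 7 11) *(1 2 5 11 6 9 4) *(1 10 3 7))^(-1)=((1 6 9 4 10 3)(2 7 11))^(-1)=(1 3 10 4 9 6)(2 11 7)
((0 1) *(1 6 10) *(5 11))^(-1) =((0 6 10 1)(5 11))^(-1) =(0 1 10 6)(5 11)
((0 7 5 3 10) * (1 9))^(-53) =((0 7 5 3 10)(1 9))^(-53) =(0 5 10 7 3)(1 9)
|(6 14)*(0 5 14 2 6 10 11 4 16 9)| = |(0 5 14 10 11 4 16 9)(2 6)| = 8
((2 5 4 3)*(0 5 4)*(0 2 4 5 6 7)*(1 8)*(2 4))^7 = (0 6 7)(1 8)(2 3 4 5)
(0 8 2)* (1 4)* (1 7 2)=[8, 4, 0, 3, 7, 5, 6, 2, 1]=(0 8 1 4 7 2)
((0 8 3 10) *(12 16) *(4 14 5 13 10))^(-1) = ((0 8 3 4 14 5 13 10)(12 16))^(-1) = (0 10 13 5 14 4 3 8)(12 16)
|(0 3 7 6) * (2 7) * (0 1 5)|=|(0 3 2 7 6 1 5)|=7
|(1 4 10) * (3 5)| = |(1 4 10)(3 5)| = 6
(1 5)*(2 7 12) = (1 5)(2 7 12) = [0, 5, 7, 3, 4, 1, 6, 12, 8, 9, 10, 11, 2]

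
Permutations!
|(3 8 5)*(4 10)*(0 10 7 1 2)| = |(0 10 4 7 1 2)(3 8 5)| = 6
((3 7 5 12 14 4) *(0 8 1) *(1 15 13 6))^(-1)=(0 1 6 13 15 8)(3 4 14 12 5 7)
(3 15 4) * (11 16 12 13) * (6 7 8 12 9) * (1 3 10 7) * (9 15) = [0, 3, 2, 9, 10, 5, 1, 8, 12, 6, 7, 16, 13, 11, 14, 4, 15] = (1 3 9 6)(4 10 7 8 12 13 11 16 15)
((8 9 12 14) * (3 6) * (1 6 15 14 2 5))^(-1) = ((1 6 3 15 14 8 9 12 2 5))^(-1) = (1 5 2 12 9 8 14 15 3 6)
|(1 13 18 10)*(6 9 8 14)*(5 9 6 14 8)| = 4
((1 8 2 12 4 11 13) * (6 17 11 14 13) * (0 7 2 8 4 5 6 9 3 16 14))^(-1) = (0 4 1 13 14 16 3 9 11 17 6 5 12 2 7) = ((0 7 2 12 5 6 17 11 9 3 16 14 13 1 4))^(-1)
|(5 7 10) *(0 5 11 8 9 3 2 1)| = 10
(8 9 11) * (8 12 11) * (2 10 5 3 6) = (2 10 5 3 6)(8 9)(11 12) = [0, 1, 10, 6, 4, 3, 2, 7, 9, 8, 5, 12, 11]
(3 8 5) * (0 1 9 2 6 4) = (0 1 9 2 6 4)(3 8 5) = [1, 9, 6, 8, 0, 3, 4, 7, 5, 2]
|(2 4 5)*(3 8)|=6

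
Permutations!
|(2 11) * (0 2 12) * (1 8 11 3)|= |(0 2 3 1 8 11 12)|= 7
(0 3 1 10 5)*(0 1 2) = [3, 10, 0, 2, 4, 1, 6, 7, 8, 9, 5] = (0 3 2)(1 10 5)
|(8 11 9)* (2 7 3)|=3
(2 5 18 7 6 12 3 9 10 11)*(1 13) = (1 13)(2 5 18 7 6 12 3 9 10 11) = [0, 13, 5, 9, 4, 18, 12, 6, 8, 10, 11, 2, 3, 1, 14, 15, 16, 17, 7]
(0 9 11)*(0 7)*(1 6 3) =[9, 6, 2, 1, 4, 5, 3, 0, 8, 11, 10, 7] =(0 9 11 7)(1 6 3)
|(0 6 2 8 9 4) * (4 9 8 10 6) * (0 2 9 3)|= |(0 4 2 10 6 9 3)|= 7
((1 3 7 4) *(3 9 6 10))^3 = ((1 9 6 10 3 7 4))^3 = (1 10 4 6 7 9 3)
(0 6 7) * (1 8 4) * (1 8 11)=(0 6 7)(1 11)(4 8)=[6, 11, 2, 3, 8, 5, 7, 0, 4, 9, 10, 1]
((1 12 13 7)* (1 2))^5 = (13)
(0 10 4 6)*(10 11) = [11, 1, 2, 3, 6, 5, 0, 7, 8, 9, 4, 10] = (0 11 10 4 6)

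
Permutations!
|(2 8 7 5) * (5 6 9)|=6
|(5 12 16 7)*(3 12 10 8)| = 7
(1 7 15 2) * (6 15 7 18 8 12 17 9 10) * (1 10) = (1 18 8 12 17 9)(2 10 6 15) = [0, 18, 10, 3, 4, 5, 15, 7, 12, 1, 6, 11, 17, 13, 14, 2, 16, 9, 8]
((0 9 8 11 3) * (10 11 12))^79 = (0 8 10 3 9 12 11)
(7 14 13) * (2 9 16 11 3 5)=(2 9 16 11 3 5)(7 14 13)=[0, 1, 9, 5, 4, 2, 6, 14, 8, 16, 10, 3, 12, 7, 13, 15, 11]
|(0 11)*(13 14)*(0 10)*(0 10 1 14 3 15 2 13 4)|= |(0 11 1 14 4)(2 13 3 15)|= 20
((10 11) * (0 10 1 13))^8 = (0 1 10 13 11)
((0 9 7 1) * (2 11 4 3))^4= (11)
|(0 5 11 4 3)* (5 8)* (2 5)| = 7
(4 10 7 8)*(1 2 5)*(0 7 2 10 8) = (0 7)(1 10 2 5)(4 8) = [7, 10, 5, 3, 8, 1, 6, 0, 4, 9, 2]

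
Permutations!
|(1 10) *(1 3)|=3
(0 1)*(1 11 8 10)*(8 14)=(0 11 14 8 10 1)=[11, 0, 2, 3, 4, 5, 6, 7, 10, 9, 1, 14, 12, 13, 8]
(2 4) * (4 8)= (2 8 4)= [0, 1, 8, 3, 2, 5, 6, 7, 4]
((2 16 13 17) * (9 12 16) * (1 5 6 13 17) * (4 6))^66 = ((1 5 4 6 13)(2 9 12 16 17))^66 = (1 5 4 6 13)(2 9 12 16 17)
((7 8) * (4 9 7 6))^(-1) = (4 6 8 7 9)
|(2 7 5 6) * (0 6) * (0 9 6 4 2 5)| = |(0 4 2 7)(5 9 6)| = 12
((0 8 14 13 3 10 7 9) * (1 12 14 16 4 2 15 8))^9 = (2 4 16 8 15)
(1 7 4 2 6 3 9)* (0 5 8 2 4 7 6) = (0 5 8 2)(1 6 3 9) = [5, 6, 0, 9, 4, 8, 3, 7, 2, 1]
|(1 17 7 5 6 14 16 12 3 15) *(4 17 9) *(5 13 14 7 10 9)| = |(1 5 6 7 13 14 16 12 3 15)(4 17 10 9)| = 20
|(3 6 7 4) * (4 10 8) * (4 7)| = 3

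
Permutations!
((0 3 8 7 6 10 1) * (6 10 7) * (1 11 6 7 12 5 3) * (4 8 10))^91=(0 1)(3 10 11 6 12 5)(4 8 7)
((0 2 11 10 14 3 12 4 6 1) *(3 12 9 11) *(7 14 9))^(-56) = (0 6 12 7 2 1 4 14 3)(9 11 10)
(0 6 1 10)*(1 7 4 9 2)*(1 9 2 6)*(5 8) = (0 1 10)(2 9 6 7 4)(5 8) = [1, 10, 9, 3, 2, 8, 7, 4, 5, 6, 0]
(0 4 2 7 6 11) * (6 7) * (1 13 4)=[1, 13, 6, 3, 2, 5, 11, 7, 8, 9, 10, 0, 12, 4]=(0 1 13 4 2 6 11)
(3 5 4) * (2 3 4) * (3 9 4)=[0, 1, 9, 5, 3, 2, 6, 7, 8, 4]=(2 9 4 3 5)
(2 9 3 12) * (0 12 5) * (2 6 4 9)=[12, 1, 2, 5, 9, 0, 4, 7, 8, 3, 10, 11, 6]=(0 12 6 4 9 3 5)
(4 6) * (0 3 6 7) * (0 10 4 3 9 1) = (0 9 1)(3 6)(4 7 10) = [9, 0, 2, 6, 7, 5, 3, 10, 8, 1, 4]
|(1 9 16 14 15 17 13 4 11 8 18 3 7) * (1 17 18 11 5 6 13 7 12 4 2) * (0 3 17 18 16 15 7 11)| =18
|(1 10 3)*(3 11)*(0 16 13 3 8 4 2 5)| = 11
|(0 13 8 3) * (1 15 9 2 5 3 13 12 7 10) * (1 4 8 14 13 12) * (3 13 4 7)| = |(0 1 15 9 2 5 13 14 4 8 12 3)(7 10)| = 12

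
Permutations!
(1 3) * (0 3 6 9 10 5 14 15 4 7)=(0 3 1 6 9 10 5 14 15 4 7)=[3, 6, 2, 1, 7, 14, 9, 0, 8, 10, 5, 11, 12, 13, 15, 4]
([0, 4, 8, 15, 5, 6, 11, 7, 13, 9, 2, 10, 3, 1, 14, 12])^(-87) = (15)(1 6 2)(4 11 8)(5 10 13)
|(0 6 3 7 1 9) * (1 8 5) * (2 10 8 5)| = 21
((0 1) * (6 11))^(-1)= ((0 1)(6 11))^(-1)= (0 1)(6 11)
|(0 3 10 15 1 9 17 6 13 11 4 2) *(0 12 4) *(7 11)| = 33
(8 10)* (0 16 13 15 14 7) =(0 16 13 15 14 7)(8 10) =[16, 1, 2, 3, 4, 5, 6, 0, 10, 9, 8, 11, 12, 15, 7, 14, 13]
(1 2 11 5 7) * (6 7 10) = [0, 2, 11, 3, 4, 10, 7, 1, 8, 9, 6, 5] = (1 2 11 5 10 6 7)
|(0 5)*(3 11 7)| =6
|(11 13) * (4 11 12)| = 4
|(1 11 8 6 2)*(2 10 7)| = 7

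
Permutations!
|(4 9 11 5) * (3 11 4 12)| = 4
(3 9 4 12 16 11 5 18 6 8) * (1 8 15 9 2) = (1 8 3 2)(4 12 16 11 5 18 6 15 9) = [0, 8, 1, 2, 12, 18, 15, 7, 3, 4, 10, 5, 16, 13, 14, 9, 11, 17, 6]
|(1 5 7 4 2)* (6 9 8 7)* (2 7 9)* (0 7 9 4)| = |(0 7)(1 5 6 2)(4 9 8)| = 12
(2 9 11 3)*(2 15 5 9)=[0, 1, 2, 15, 4, 9, 6, 7, 8, 11, 10, 3, 12, 13, 14, 5]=(3 15 5 9 11)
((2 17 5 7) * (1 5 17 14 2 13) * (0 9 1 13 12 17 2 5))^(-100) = (0 1 9)(2 5 12)(7 17 14)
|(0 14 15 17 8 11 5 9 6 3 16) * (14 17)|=|(0 17 8 11 5 9 6 3 16)(14 15)|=18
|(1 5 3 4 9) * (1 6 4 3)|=6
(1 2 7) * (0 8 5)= (0 8 5)(1 2 7)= [8, 2, 7, 3, 4, 0, 6, 1, 5]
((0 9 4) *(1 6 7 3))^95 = ((0 9 4)(1 6 7 3))^95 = (0 4 9)(1 3 7 6)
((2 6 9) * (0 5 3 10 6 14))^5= (0 9 3 14 6 5 2 10)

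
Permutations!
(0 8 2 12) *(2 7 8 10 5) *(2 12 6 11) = [10, 1, 6, 3, 4, 12, 11, 8, 7, 9, 5, 2, 0] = (0 10 5 12)(2 6 11)(7 8)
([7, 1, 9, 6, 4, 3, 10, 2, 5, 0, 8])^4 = [0, 1, 2, 5, 4, 8, 3, 7, 10, 9, 6]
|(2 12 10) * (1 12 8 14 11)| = 7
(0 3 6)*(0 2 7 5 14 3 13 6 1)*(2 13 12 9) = (0 12 9 2 7 5 14 3 1)(6 13) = [12, 0, 7, 1, 4, 14, 13, 5, 8, 2, 10, 11, 9, 6, 3]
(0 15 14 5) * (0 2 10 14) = (0 15)(2 10 14 5) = [15, 1, 10, 3, 4, 2, 6, 7, 8, 9, 14, 11, 12, 13, 5, 0]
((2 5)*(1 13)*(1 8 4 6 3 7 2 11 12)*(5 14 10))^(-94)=(1 5 2 6 13 11 14 3 8 12 10 7 4)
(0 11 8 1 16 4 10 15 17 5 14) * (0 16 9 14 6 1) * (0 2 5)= [11, 9, 5, 3, 10, 6, 1, 7, 2, 14, 15, 8, 12, 13, 16, 17, 4, 0]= (0 11 8 2 5 6 1 9 14 16 4 10 15 17)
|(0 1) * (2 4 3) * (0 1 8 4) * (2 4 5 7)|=10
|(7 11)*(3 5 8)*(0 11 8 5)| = 5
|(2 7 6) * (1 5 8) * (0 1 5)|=|(0 1)(2 7 6)(5 8)|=6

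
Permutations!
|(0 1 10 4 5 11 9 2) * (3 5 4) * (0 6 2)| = 14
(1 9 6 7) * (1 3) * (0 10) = [10, 9, 2, 1, 4, 5, 7, 3, 8, 6, 0] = (0 10)(1 9 6 7 3)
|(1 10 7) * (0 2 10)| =5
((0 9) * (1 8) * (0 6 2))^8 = (9)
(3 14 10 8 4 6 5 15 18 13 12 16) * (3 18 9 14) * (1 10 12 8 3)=(1 10 3)(4 6 5 15 9 14 12 16 18 13 8)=[0, 10, 2, 1, 6, 15, 5, 7, 4, 14, 3, 11, 16, 8, 12, 9, 18, 17, 13]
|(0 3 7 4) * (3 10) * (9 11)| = |(0 10 3 7 4)(9 11)| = 10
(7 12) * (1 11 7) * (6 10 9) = (1 11 7 12)(6 10 9) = [0, 11, 2, 3, 4, 5, 10, 12, 8, 6, 9, 7, 1]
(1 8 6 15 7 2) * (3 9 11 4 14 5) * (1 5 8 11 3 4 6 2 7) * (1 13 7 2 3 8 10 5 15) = (1 11 6)(2 15 13 7)(3 9 8)(4 14 10 5) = [0, 11, 15, 9, 14, 4, 1, 2, 3, 8, 5, 6, 12, 7, 10, 13]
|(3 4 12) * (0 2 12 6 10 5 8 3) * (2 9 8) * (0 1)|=|(0 9 8 3 4 6 10 5 2 12 1)|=11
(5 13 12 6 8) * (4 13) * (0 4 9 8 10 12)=[4, 1, 2, 3, 13, 9, 10, 7, 5, 8, 12, 11, 6, 0]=(0 4 13)(5 9 8)(6 10 12)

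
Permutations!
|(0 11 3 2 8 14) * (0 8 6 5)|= 6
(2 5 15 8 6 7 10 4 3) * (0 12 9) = (0 12 9)(2 5 15 8 6 7 10 4 3) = [12, 1, 5, 2, 3, 15, 7, 10, 6, 0, 4, 11, 9, 13, 14, 8]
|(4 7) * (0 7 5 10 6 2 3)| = 8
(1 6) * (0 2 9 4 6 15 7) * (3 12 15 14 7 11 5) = (0 2 9 4 6 1 14 7)(3 12 15 11 5) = [2, 14, 9, 12, 6, 3, 1, 0, 8, 4, 10, 5, 15, 13, 7, 11]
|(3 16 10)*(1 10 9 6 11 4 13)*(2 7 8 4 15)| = |(1 10 3 16 9 6 11 15 2 7 8 4 13)| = 13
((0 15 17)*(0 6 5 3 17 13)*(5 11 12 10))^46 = (0 15 13)(3 12 17 10 6 5 11)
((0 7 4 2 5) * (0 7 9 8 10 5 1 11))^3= ((0 9 8 10 5 7 4 2 1 11))^3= (0 10 4 11 8 7 1 9 5 2)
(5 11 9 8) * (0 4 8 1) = (0 4 8 5 11 9 1) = [4, 0, 2, 3, 8, 11, 6, 7, 5, 1, 10, 9]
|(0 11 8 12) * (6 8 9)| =6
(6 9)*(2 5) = (2 5)(6 9) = [0, 1, 5, 3, 4, 2, 9, 7, 8, 6]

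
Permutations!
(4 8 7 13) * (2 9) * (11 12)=(2 9)(4 8 7 13)(11 12)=[0, 1, 9, 3, 8, 5, 6, 13, 7, 2, 10, 12, 11, 4]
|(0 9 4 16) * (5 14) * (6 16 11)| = |(0 9 4 11 6 16)(5 14)| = 6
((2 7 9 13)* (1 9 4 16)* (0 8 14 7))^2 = ((0 8 14 7 4 16 1 9 13 2))^2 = (0 14 4 1 13)(2 8 7 16 9)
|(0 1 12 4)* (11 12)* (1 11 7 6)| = |(0 11 12 4)(1 7 6)| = 12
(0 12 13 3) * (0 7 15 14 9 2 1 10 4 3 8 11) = [12, 10, 1, 7, 3, 5, 6, 15, 11, 2, 4, 0, 13, 8, 9, 14] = (0 12 13 8 11)(1 10 4 3 7 15 14 9 2)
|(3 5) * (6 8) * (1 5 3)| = |(1 5)(6 8)| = 2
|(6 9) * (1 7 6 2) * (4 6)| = |(1 7 4 6 9 2)| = 6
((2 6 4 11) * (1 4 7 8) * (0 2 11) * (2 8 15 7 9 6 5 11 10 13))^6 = (15)(0 1)(2 5 11 10 13)(4 8)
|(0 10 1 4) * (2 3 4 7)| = |(0 10 1 7 2 3 4)| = 7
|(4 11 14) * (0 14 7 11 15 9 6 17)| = |(0 14 4 15 9 6 17)(7 11)| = 14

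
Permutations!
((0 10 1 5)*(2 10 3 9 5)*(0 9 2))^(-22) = ((0 3 2 10 1)(5 9))^(-22) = (0 10 3 1 2)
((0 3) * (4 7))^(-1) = (0 3)(4 7) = ((0 3)(4 7))^(-1)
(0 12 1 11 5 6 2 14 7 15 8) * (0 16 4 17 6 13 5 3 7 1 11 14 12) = (1 14)(2 12 11 3 7 15 8 16 4 17 6)(5 13) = [0, 14, 12, 7, 17, 13, 2, 15, 16, 9, 10, 3, 11, 5, 1, 8, 4, 6]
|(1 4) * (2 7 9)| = 6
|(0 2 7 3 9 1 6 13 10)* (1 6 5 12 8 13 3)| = 9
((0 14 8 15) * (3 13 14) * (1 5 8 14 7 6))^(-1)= (0 15 8 5 1 6 7 13 3)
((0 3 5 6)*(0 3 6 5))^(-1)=(0 3 6)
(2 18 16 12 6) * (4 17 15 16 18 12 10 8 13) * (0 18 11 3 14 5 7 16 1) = (0 18 11 3 14 5 7 16 10 8 13 4 17 15 1)(2 12 6) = [18, 0, 12, 14, 17, 7, 2, 16, 13, 9, 8, 3, 6, 4, 5, 1, 10, 15, 11]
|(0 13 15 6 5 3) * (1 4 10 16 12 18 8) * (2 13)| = 7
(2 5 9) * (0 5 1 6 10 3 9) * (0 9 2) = (0 5 9)(1 6 10 3 2) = [5, 6, 1, 2, 4, 9, 10, 7, 8, 0, 3]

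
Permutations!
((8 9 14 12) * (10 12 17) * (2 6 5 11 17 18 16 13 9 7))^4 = (2 17 7 11 8 5 12 6 10)(9 13 16 18 14)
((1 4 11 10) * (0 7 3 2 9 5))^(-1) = ((0 7 3 2 9 5)(1 4 11 10))^(-1) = (0 5 9 2 3 7)(1 10 11 4)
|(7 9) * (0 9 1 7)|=|(0 9)(1 7)|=2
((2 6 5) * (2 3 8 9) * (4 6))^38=((2 4 6 5 3 8 9))^38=(2 5 9 6 8 4 3)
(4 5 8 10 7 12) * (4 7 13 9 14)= (4 5 8 10 13 9 14)(7 12)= [0, 1, 2, 3, 5, 8, 6, 12, 10, 14, 13, 11, 7, 9, 4]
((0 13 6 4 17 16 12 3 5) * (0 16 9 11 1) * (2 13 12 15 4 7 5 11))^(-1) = (0 1 11 3 12)(2 9 17 4 15 16 5 7 6 13)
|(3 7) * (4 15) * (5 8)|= |(3 7)(4 15)(5 8)|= 2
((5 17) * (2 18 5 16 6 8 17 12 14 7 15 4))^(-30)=(2 5 14 15)(4 18 12 7)(6 17)(8 16)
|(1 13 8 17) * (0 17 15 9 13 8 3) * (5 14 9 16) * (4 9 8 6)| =|(0 17 1 6 4 9 13 3)(5 14 8 15 16)| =40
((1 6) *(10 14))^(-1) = (1 6)(10 14) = ((1 6)(10 14))^(-1)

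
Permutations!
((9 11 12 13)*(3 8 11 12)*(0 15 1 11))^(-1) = ((0 15 1 11 3 8)(9 12 13))^(-1) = (0 8 3 11 1 15)(9 13 12)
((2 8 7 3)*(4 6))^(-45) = ((2 8 7 3)(4 6))^(-45) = (2 3 7 8)(4 6)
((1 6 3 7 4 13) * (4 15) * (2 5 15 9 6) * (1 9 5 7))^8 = ((1 2 7 5 15 4 13 9 6 3))^8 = (1 6 13 15 7)(2 3 9 4 5)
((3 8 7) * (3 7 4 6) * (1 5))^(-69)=(1 5)(3 6 4 8)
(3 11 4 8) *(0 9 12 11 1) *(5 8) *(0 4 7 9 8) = [8, 4, 2, 1, 5, 0, 6, 9, 3, 12, 10, 7, 11] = (0 8 3 1 4 5)(7 9 12 11)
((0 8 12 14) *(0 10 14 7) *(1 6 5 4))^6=((0 8 12 7)(1 6 5 4)(10 14))^6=(14)(0 12)(1 5)(4 6)(7 8)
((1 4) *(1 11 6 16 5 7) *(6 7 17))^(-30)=((1 4 11 7)(5 17 6 16))^(-30)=(1 11)(4 7)(5 6)(16 17)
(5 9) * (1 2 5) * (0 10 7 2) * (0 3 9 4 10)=(1 3 9)(2 5 4 10 7)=[0, 3, 5, 9, 10, 4, 6, 2, 8, 1, 7]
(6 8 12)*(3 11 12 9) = (3 11 12 6 8 9) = [0, 1, 2, 11, 4, 5, 8, 7, 9, 3, 10, 12, 6]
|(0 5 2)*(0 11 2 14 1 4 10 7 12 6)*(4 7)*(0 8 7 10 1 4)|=12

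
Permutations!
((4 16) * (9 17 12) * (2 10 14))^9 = (17)(4 16) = ((2 10 14)(4 16)(9 17 12))^9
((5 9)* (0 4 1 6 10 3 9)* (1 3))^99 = ((0 4 3 9 5)(1 6 10))^99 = (10)(0 5 9 3 4)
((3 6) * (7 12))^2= ((3 6)(7 12))^2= (12)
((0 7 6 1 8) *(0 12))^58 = ((0 7 6 1 8 12))^58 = (0 8 6)(1 7 12)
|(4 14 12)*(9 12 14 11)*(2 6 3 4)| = |(14)(2 6 3 4 11 9 12)| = 7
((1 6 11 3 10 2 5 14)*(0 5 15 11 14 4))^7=(0 5 4)(1 6 14)(2 11 10 15 3)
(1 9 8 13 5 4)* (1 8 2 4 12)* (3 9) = (1 3 9 2 4 8 13 5 12) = [0, 3, 4, 9, 8, 12, 6, 7, 13, 2, 10, 11, 1, 5]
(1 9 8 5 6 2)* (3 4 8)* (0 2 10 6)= (0 2 1 9 3 4 8 5)(6 10)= [2, 9, 1, 4, 8, 0, 10, 7, 5, 3, 6]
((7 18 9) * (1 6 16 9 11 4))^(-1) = (1 4 11 18 7 9 16 6)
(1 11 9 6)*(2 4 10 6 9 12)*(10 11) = (1 10 6)(2 4 11 12) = [0, 10, 4, 3, 11, 5, 1, 7, 8, 9, 6, 12, 2]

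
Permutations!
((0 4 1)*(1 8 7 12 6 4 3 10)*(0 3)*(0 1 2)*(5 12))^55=(4 8 7 5 12 6)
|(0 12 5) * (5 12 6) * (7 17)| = 6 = |(0 6 5)(7 17)|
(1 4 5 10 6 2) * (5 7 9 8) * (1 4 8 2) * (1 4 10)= (1 8 5)(2 10 6 4 7 9)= [0, 8, 10, 3, 7, 1, 4, 9, 5, 2, 6]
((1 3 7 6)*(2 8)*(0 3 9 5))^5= (0 9 6 3 5 1 7)(2 8)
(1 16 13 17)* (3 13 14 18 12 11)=[0, 16, 2, 13, 4, 5, 6, 7, 8, 9, 10, 3, 11, 17, 18, 15, 14, 1, 12]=(1 16 14 18 12 11 3 13 17)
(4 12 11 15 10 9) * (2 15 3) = (2 15 10 9 4 12 11 3) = [0, 1, 15, 2, 12, 5, 6, 7, 8, 4, 9, 3, 11, 13, 14, 10]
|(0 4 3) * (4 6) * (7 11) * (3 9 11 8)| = 8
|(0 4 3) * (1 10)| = 6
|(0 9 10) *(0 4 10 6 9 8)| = |(0 8)(4 10)(6 9)| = 2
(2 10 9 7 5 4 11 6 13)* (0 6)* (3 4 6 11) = (0 11)(2 10 9 7 5 6 13)(3 4) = [11, 1, 10, 4, 3, 6, 13, 5, 8, 7, 9, 0, 12, 2]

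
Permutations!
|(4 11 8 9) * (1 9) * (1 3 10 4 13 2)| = 20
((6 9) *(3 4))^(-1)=(3 4)(6 9)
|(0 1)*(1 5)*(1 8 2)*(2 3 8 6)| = |(0 5 6 2 1)(3 8)| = 10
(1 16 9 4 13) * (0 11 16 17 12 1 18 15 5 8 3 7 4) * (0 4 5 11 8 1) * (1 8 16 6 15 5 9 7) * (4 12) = (0 16 7 9 12)(1 17 4 13 18 5 8 3)(6 15 11) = [16, 17, 2, 1, 13, 8, 15, 9, 3, 12, 10, 6, 0, 18, 14, 11, 7, 4, 5]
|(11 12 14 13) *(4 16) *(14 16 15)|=7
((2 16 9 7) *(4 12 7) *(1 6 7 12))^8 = (1 6 7 2 16 9 4)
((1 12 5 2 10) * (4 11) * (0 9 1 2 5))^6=((0 9 1 12)(2 10)(4 11))^6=(0 1)(9 12)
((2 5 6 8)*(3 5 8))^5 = ((2 8)(3 5 6))^5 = (2 8)(3 6 5)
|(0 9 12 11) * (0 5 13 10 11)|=12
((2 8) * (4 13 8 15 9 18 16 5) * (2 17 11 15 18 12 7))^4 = (2 4 11 7 5 17 12 16 8 9 18 13 15)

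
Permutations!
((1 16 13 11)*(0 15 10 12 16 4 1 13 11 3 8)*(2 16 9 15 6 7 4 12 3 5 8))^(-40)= (0 10)(1 11)(2 7)(3 6)(4 16)(5 9)(8 15)(12 13)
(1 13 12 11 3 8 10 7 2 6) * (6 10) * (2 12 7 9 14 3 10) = (1 13 7 12 11 10 9 14 3 8 6) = [0, 13, 2, 8, 4, 5, 1, 12, 6, 14, 9, 10, 11, 7, 3]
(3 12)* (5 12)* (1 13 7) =(1 13 7)(3 5 12) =[0, 13, 2, 5, 4, 12, 6, 1, 8, 9, 10, 11, 3, 7]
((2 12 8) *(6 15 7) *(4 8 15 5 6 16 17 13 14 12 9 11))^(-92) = ((2 9 11 4 8)(5 6)(7 16 17 13 14 12 15))^(-92) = (2 4 9 8 11)(7 15 12 14 13 17 16)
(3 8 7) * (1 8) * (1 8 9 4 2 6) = (1 9 4 2 6)(3 8 7) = [0, 9, 6, 8, 2, 5, 1, 3, 7, 4]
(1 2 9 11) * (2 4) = [0, 4, 9, 3, 2, 5, 6, 7, 8, 11, 10, 1] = (1 4 2 9 11)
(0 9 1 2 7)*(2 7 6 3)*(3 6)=(0 9 1 7)(2 3)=[9, 7, 3, 2, 4, 5, 6, 0, 8, 1]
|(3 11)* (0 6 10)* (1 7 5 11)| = 15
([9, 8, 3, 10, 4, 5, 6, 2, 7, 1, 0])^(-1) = [10, 9, 7, 2, 4, 5, 6, 8, 1, 0, 3]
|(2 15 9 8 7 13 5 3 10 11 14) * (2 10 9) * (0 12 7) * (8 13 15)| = |(0 12 7 15 2 8)(3 9 13 5)(10 11 14)| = 12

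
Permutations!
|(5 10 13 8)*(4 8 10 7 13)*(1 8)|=7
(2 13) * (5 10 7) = (2 13)(5 10 7) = [0, 1, 13, 3, 4, 10, 6, 5, 8, 9, 7, 11, 12, 2]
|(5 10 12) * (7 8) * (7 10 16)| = 6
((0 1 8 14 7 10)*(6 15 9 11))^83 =((0 1 8 14 7 10)(6 15 9 11))^83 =(0 10 7 14 8 1)(6 11 9 15)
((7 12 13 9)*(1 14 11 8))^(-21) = ((1 14 11 8)(7 12 13 9))^(-21) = (1 8 11 14)(7 9 13 12)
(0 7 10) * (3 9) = [7, 1, 2, 9, 4, 5, 6, 10, 8, 3, 0] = (0 7 10)(3 9)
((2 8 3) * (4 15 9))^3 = ((2 8 3)(4 15 9))^3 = (15)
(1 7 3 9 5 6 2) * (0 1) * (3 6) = (0 1 7 6 2)(3 9 5) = [1, 7, 0, 9, 4, 3, 2, 6, 8, 5]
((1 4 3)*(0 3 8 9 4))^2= (0 1 3)(4 9 8)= ((0 3 1)(4 8 9))^2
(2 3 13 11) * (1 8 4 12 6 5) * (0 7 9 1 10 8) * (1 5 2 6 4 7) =(0 1)(2 3 13 11 6)(4 12)(5 10 8 7 9) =[1, 0, 3, 13, 12, 10, 2, 9, 7, 5, 8, 6, 4, 11]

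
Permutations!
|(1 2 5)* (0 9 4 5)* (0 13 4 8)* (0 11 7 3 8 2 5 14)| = 12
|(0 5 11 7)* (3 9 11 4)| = |(0 5 4 3 9 11 7)| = 7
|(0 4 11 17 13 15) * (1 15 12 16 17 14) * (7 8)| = 12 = |(0 4 11 14 1 15)(7 8)(12 16 17 13)|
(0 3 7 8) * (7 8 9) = [3, 1, 2, 8, 4, 5, 6, 9, 0, 7] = (0 3 8)(7 9)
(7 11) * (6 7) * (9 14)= [0, 1, 2, 3, 4, 5, 7, 11, 8, 14, 10, 6, 12, 13, 9]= (6 7 11)(9 14)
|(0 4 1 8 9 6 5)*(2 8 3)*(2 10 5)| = 12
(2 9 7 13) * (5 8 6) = (2 9 7 13)(5 8 6) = [0, 1, 9, 3, 4, 8, 5, 13, 6, 7, 10, 11, 12, 2]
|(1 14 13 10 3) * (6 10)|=|(1 14 13 6 10 3)|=6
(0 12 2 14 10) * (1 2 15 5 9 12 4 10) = (0 4 10)(1 2 14)(5 9 12 15) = [4, 2, 14, 3, 10, 9, 6, 7, 8, 12, 0, 11, 15, 13, 1, 5]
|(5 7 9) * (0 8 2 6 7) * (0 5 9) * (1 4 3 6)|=8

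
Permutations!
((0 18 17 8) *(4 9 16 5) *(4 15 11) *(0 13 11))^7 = ((0 18 17 8 13 11 4 9 16 5 15))^7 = (0 9 8 15 4 17 5 11 18 16 13)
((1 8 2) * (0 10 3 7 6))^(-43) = ((0 10 3 7 6)(1 8 2))^(-43) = (0 3 6 10 7)(1 2 8)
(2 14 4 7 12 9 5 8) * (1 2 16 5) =(1 2 14 4 7 12 9)(5 8 16) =[0, 2, 14, 3, 7, 8, 6, 12, 16, 1, 10, 11, 9, 13, 4, 15, 5]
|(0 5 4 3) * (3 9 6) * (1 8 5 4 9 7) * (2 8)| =10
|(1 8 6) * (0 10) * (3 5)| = |(0 10)(1 8 6)(3 5)| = 6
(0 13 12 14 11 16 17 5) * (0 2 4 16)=(0 13 12 14 11)(2 4 16 17 5)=[13, 1, 4, 3, 16, 2, 6, 7, 8, 9, 10, 0, 14, 12, 11, 15, 17, 5]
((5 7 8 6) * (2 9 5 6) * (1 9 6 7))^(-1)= (1 5 9)(2 8 7 6)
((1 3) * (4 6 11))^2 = (4 11 6)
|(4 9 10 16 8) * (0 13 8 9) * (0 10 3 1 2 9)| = 12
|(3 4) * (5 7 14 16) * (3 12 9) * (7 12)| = 8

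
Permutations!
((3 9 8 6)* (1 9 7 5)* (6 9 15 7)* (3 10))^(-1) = (1 5 7 15)(3 10 6)(8 9)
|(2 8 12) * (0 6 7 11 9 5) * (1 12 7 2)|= |(0 6 2 8 7 11 9 5)(1 12)|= 8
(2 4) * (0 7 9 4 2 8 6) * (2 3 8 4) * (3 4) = (0 7 9 2 4 3 8 6) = [7, 1, 4, 8, 3, 5, 0, 9, 6, 2]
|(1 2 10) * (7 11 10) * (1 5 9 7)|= 10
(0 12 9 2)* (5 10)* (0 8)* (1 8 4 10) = (0 12 9 2 4 10 5 1 8) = [12, 8, 4, 3, 10, 1, 6, 7, 0, 2, 5, 11, 9]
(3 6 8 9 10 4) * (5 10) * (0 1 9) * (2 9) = (0 1 2 9 5 10 4 3 6 8) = [1, 2, 9, 6, 3, 10, 8, 7, 0, 5, 4]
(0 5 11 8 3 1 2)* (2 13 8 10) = (0 5 11 10 2)(1 13 8 3) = [5, 13, 0, 1, 4, 11, 6, 7, 3, 9, 2, 10, 12, 8]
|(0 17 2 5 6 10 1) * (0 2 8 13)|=|(0 17 8 13)(1 2 5 6 10)|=20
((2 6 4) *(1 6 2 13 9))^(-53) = (1 4 9 6 13)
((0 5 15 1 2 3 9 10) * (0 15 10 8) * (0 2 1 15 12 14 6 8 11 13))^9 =(15)(0 9 8 12)(2 14 5 11)(3 6 10 13)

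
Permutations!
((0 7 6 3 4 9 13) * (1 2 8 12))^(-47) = (0 6 4 13 7 3 9)(1 2 8 12)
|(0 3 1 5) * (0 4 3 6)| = 4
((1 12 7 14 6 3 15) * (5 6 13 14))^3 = ((1 12 7 5 6 3 15)(13 14))^3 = (1 5 15 7 3 12 6)(13 14)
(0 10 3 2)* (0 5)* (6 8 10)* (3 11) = (0 6 8 10 11 3 2 5) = [6, 1, 5, 2, 4, 0, 8, 7, 10, 9, 11, 3]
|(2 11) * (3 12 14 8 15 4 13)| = |(2 11)(3 12 14 8 15 4 13)| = 14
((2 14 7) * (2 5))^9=(2 14 7 5)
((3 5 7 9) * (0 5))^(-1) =(0 3 9 7 5) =((0 5 7 9 3))^(-1)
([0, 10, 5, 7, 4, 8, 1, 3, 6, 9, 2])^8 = (1 2 8)(5 6 10)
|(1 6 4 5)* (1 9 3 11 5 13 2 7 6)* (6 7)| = |(2 6 4 13)(3 11 5 9)| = 4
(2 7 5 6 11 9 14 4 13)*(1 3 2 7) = (1 3 2)(4 13 7 5 6 11 9 14) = [0, 3, 1, 2, 13, 6, 11, 5, 8, 14, 10, 9, 12, 7, 4]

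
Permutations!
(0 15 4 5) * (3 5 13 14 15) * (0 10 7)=[3, 1, 2, 5, 13, 10, 6, 0, 8, 9, 7, 11, 12, 14, 15, 4]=(0 3 5 10 7)(4 13 14 15)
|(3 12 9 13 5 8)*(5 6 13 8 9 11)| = |(3 12 11 5 9 8)(6 13)| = 6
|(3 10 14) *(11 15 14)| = |(3 10 11 15 14)| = 5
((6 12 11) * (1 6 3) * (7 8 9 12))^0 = (12)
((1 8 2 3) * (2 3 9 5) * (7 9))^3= ((1 8 3)(2 7 9 5))^3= (2 5 9 7)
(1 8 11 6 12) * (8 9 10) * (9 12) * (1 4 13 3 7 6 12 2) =(1 2)(3 7 6 9 10 8 11 12 4 13) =[0, 2, 1, 7, 13, 5, 9, 6, 11, 10, 8, 12, 4, 3]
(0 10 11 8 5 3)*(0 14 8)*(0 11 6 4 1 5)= (0 10 6 4 1 5 3 14 8)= [10, 5, 2, 14, 1, 3, 4, 7, 0, 9, 6, 11, 12, 13, 8]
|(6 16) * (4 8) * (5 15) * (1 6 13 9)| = 10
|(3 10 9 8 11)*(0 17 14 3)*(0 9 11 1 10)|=|(0 17 14 3)(1 10 11 9 8)|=20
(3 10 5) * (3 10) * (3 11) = (3 11)(5 10) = [0, 1, 2, 11, 4, 10, 6, 7, 8, 9, 5, 3]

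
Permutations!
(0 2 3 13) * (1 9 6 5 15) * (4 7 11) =(0 2 3 13)(1 9 6 5 15)(4 7 11) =[2, 9, 3, 13, 7, 15, 5, 11, 8, 6, 10, 4, 12, 0, 14, 1]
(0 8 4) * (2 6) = [8, 1, 6, 3, 0, 5, 2, 7, 4] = (0 8 4)(2 6)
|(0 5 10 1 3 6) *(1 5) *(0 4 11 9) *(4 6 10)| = 8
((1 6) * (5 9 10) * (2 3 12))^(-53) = (1 6)(2 3 12)(5 9 10)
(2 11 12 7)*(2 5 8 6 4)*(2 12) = (2 11)(4 12 7 5 8 6) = [0, 1, 11, 3, 12, 8, 4, 5, 6, 9, 10, 2, 7]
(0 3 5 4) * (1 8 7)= (0 3 5 4)(1 8 7)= [3, 8, 2, 5, 0, 4, 6, 1, 7]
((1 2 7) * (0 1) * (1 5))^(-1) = (0 7 2 1 5)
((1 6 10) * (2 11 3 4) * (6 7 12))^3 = (1 6 7 10 12)(2 4 3 11)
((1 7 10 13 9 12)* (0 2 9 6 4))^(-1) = ((0 2 9 12 1 7 10 13 6 4))^(-1) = (0 4 6 13 10 7 1 12 9 2)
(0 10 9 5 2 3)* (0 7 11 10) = (2 3 7 11 10 9 5) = [0, 1, 3, 7, 4, 2, 6, 11, 8, 5, 9, 10]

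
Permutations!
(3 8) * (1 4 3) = (1 4 3 8) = [0, 4, 2, 8, 3, 5, 6, 7, 1]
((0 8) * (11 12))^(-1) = (0 8)(11 12)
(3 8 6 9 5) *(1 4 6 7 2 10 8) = (1 4 6 9 5 3)(2 10 8 7) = [0, 4, 10, 1, 6, 3, 9, 2, 7, 5, 8]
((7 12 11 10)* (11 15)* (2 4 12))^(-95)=((2 4 12 15 11 10 7))^(-95)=(2 15 7 12 10 4 11)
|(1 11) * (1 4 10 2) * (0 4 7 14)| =|(0 4 10 2 1 11 7 14)| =8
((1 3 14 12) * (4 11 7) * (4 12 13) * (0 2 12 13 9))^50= (0 2 12 1 3 14 9)(4 7)(11 13)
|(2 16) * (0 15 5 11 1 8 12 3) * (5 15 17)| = |(0 17 5 11 1 8 12 3)(2 16)| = 8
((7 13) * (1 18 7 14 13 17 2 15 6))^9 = (1 7 2 6 18 17 15)(13 14)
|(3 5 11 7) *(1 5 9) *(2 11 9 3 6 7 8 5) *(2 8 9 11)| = |(1 8 5 11 9)(6 7)| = 10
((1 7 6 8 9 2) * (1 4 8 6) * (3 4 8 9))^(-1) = (1 7)(2 9 4 3 8)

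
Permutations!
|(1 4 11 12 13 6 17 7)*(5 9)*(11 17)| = |(1 4 17 7)(5 9)(6 11 12 13)| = 4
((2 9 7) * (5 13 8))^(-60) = (13)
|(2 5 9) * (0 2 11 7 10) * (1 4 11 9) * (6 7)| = |(0 2 5 1 4 11 6 7 10)| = 9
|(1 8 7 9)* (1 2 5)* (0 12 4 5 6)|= 10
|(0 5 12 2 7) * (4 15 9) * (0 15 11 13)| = 10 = |(0 5 12 2 7 15 9 4 11 13)|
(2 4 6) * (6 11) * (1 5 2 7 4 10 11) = (1 5 2 10 11 6 7 4) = [0, 5, 10, 3, 1, 2, 7, 4, 8, 9, 11, 6]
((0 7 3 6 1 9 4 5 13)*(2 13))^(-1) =(0 13 2 5 4 9 1 6 3 7)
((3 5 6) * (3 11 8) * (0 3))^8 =((0 3 5 6 11 8))^8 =(0 5 11)(3 6 8)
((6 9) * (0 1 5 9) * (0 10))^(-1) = (0 10 6 9 5 1)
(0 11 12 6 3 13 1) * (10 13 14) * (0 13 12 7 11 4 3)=(0 4 3 14 10 12 6)(1 13)(7 11)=[4, 13, 2, 14, 3, 5, 0, 11, 8, 9, 12, 7, 6, 1, 10]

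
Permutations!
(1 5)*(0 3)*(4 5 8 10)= (0 3)(1 8 10 4 5)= [3, 8, 2, 0, 5, 1, 6, 7, 10, 9, 4]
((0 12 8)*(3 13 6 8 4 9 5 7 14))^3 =(0 9 14 6 12 5 3 8 4 7 13)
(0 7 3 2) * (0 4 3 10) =[7, 1, 4, 2, 3, 5, 6, 10, 8, 9, 0] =(0 7 10)(2 4 3)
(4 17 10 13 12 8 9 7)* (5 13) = (4 17 10 5 13 12 8 9 7) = [0, 1, 2, 3, 17, 13, 6, 4, 9, 7, 5, 11, 8, 12, 14, 15, 16, 10]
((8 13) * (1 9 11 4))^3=((1 9 11 4)(8 13))^3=(1 4 11 9)(8 13)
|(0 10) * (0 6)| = 3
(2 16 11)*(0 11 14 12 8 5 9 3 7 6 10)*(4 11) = (0 4 11 2 16 14 12 8 5 9 3 7 6 10) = [4, 1, 16, 7, 11, 9, 10, 6, 5, 3, 0, 2, 8, 13, 12, 15, 14]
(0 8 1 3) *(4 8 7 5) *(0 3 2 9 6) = (0 7 5 4 8 1 2 9 6) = [7, 2, 9, 3, 8, 4, 0, 5, 1, 6]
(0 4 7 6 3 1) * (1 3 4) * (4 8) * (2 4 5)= (0 1)(2 4 7 6 8 5)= [1, 0, 4, 3, 7, 2, 8, 6, 5]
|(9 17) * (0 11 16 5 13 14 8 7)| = 8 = |(0 11 16 5 13 14 8 7)(9 17)|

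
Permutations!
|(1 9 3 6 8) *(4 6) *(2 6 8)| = 10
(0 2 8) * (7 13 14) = (0 2 8)(7 13 14) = [2, 1, 8, 3, 4, 5, 6, 13, 0, 9, 10, 11, 12, 14, 7]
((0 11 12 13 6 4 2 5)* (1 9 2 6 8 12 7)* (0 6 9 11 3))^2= (1 7 11)(2 6 9 5 4)(8 13 12)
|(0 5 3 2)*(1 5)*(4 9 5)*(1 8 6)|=9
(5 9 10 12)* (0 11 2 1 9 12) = (0 11 2 1 9 10)(5 12) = [11, 9, 1, 3, 4, 12, 6, 7, 8, 10, 0, 2, 5]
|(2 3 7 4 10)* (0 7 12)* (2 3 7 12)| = |(0 12)(2 7 4 10 3)| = 10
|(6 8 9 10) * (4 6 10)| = |(10)(4 6 8 9)| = 4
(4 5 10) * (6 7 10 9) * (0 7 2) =(0 7 10 4 5 9 6 2) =[7, 1, 0, 3, 5, 9, 2, 10, 8, 6, 4]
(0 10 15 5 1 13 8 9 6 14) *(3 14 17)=(0 10 15 5 1 13 8 9 6 17 3 14)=[10, 13, 2, 14, 4, 1, 17, 7, 9, 6, 15, 11, 12, 8, 0, 5, 16, 3]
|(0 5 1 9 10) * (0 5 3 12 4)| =4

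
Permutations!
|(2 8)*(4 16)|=2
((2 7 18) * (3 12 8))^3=(18)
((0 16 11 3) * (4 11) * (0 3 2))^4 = (0 2 11 4 16)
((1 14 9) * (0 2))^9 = ((0 2)(1 14 9))^9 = (14)(0 2)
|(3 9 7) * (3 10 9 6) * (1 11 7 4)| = |(1 11 7 10 9 4)(3 6)| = 6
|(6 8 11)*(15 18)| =6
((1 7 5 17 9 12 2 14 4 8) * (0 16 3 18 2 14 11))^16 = ((0 16 3 18 2 11)(1 7 5 17 9 12 14 4 8))^16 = (0 2 3)(1 4 12 17 7 8 14 9 5)(11 18 16)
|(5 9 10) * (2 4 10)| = |(2 4 10 5 9)| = 5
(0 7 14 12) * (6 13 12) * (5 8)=(0 7 14 6 13 12)(5 8)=[7, 1, 2, 3, 4, 8, 13, 14, 5, 9, 10, 11, 0, 12, 6]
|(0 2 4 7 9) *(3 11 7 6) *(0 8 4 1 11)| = |(0 2 1 11 7 9 8 4 6 3)| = 10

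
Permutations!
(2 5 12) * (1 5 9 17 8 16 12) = [0, 5, 9, 3, 4, 1, 6, 7, 16, 17, 10, 11, 2, 13, 14, 15, 12, 8] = (1 5)(2 9 17 8 16 12)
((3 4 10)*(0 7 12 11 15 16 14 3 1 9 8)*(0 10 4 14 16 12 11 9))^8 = (16)(0 1 10 8 9 12 15 11 7)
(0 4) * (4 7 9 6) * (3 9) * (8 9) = (0 7 3 8 9 6 4) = [7, 1, 2, 8, 0, 5, 4, 3, 9, 6]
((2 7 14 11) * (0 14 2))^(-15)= ((0 14 11)(2 7))^(-15)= (14)(2 7)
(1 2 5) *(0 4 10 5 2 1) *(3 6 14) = [4, 1, 2, 6, 10, 0, 14, 7, 8, 9, 5, 11, 12, 13, 3] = (0 4 10 5)(3 6 14)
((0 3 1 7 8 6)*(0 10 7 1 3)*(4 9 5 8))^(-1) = (4 7 10 6 8 5 9)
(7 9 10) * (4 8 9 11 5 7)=(4 8 9 10)(5 7 11)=[0, 1, 2, 3, 8, 7, 6, 11, 9, 10, 4, 5]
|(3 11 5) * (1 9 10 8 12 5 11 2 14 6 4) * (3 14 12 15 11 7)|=|(1 9 10 8 15 11 7 3 2 12 5 14 6 4)|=14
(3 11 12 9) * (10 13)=(3 11 12 9)(10 13)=[0, 1, 2, 11, 4, 5, 6, 7, 8, 3, 13, 12, 9, 10]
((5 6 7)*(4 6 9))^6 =((4 6 7 5 9))^6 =(4 6 7 5 9)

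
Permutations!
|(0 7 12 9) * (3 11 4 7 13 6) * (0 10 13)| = 9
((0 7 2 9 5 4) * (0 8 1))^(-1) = ((0 7 2 9 5 4 8 1))^(-1) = (0 1 8 4 5 9 2 7)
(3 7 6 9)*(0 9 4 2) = (0 9 3 7 6 4 2) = [9, 1, 0, 7, 2, 5, 4, 6, 8, 3]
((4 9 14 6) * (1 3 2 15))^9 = (1 3 2 15)(4 9 14 6)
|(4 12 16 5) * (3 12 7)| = |(3 12 16 5 4 7)| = 6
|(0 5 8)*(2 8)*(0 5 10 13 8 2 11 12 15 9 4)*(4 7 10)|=|(0 4)(5 11 12 15 9 7 10 13 8)|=18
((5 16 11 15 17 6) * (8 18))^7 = (5 16 11 15 17 6)(8 18)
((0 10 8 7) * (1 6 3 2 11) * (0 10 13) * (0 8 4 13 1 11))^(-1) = ((0 1 6 3 2)(4 13 8 7 10))^(-1) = (0 2 3 6 1)(4 10 7 8 13)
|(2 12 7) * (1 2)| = 4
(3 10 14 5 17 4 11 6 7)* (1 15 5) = (1 15 5 17 4 11 6 7 3 10 14) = [0, 15, 2, 10, 11, 17, 7, 3, 8, 9, 14, 6, 12, 13, 1, 5, 16, 4]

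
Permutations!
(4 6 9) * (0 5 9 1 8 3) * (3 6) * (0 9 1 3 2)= (0 5 1 8 6 3 9 4 2)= [5, 8, 0, 9, 2, 1, 3, 7, 6, 4]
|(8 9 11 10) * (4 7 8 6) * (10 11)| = 6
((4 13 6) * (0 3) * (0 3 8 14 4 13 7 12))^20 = (0 14 7)(4 12 8) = ((0 8 14 4 7 12)(6 13))^20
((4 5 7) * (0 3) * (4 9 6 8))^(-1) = (0 3)(4 8 6 9 7 5)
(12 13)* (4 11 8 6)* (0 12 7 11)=[12, 1, 2, 3, 0, 5, 4, 11, 6, 9, 10, 8, 13, 7]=(0 12 13 7 11 8 6 4)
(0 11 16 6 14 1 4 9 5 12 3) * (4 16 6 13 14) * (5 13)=(0 11 6 4 9 13 14 1 16 5 12 3)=[11, 16, 2, 0, 9, 12, 4, 7, 8, 13, 10, 6, 3, 14, 1, 15, 5]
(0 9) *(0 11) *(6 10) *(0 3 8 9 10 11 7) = (0 10 6 11 3 8 9 7) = [10, 1, 2, 8, 4, 5, 11, 0, 9, 7, 6, 3]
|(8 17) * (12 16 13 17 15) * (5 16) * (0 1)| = |(0 1)(5 16 13 17 8 15 12)| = 14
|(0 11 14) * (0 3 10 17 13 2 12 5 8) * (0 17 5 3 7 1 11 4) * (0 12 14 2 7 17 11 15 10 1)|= 15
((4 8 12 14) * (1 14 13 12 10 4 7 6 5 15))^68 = ((1 14 7 6 5 15)(4 8 10)(12 13))^68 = (1 7 5)(4 10 8)(6 15 14)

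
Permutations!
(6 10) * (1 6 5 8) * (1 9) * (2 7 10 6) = (1 2 7 10 5 8 9) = [0, 2, 7, 3, 4, 8, 6, 10, 9, 1, 5]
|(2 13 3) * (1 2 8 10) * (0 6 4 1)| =|(0 6 4 1 2 13 3 8 10)| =9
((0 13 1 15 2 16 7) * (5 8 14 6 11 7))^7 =(0 8 1 6 2 7 5 13 14 15 11 16)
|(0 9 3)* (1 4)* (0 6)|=|(0 9 3 6)(1 4)|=4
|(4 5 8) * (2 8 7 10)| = |(2 8 4 5 7 10)| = 6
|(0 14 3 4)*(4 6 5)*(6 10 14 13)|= 15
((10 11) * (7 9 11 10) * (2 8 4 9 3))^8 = (2 8 4 9 11 7 3)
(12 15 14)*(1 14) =(1 14 12 15) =[0, 14, 2, 3, 4, 5, 6, 7, 8, 9, 10, 11, 15, 13, 12, 1]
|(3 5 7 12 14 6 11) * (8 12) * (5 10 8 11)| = 9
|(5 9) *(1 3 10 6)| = |(1 3 10 6)(5 9)| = 4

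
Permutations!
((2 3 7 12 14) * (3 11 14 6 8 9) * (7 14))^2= (2 7 6 9 14 11 12 8 3)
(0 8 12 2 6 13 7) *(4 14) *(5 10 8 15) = (0 15 5 10 8 12 2 6 13 7)(4 14) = [15, 1, 6, 3, 14, 10, 13, 0, 12, 9, 8, 11, 2, 7, 4, 5]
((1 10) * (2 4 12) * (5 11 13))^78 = (13)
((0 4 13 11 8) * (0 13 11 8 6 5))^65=((0 4 11 6 5)(8 13))^65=(8 13)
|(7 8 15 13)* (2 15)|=|(2 15 13 7 8)|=5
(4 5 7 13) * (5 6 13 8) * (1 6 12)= (1 6 13 4 12)(5 7 8)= [0, 6, 2, 3, 12, 7, 13, 8, 5, 9, 10, 11, 1, 4]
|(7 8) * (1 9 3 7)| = 5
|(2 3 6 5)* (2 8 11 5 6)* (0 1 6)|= 6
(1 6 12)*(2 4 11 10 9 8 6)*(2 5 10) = [0, 5, 4, 3, 11, 10, 12, 7, 6, 8, 9, 2, 1] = (1 5 10 9 8 6 12)(2 4 11)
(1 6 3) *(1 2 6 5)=(1 5)(2 6 3)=[0, 5, 6, 2, 4, 1, 3]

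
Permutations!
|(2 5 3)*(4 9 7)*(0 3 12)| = 15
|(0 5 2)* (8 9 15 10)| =12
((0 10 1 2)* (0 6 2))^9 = (10)(2 6)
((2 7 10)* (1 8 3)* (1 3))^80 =(2 10 7)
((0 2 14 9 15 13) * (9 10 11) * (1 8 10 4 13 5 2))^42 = (0 15)(1 5)(2 8)(4 11)(9 13)(10 14) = ((0 1 8 10 11 9 15 5 2 14 4 13))^42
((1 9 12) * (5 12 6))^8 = (1 5 9 12 6)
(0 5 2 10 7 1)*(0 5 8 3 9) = (0 8 3 9)(1 5 2 10 7) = [8, 5, 10, 9, 4, 2, 6, 1, 3, 0, 7]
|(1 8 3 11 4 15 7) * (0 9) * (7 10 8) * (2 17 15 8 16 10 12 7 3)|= |(0 9)(1 3 11 4 8 2 17 15 12 7)(10 16)|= 10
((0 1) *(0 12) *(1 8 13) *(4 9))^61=(0 8 13 1 12)(4 9)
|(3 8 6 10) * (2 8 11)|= |(2 8 6 10 3 11)|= 6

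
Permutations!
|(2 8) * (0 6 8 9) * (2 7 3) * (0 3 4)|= |(0 6 8 7 4)(2 9 3)|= 15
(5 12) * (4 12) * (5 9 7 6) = (4 12 9 7 6 5) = [0, 1, 2, 3, 12, 4, 5, 6, 8, 7, 10, 11, 9]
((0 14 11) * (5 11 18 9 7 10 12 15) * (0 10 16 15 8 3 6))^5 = (0 16 12 14 15 8 18 5 3 9 11 6 7 10)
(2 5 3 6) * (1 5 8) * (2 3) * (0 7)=(0 7)(1 5 2 8)(3 6)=[7, 5, 8, 6, 4, 2, 3, 0, 1]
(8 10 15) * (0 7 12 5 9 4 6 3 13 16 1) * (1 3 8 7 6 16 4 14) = [6, 0, 2, 13, 16, 9, 8, 12, 10, 14, 15, 11, 5, 4, 1, 7, 3] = (0 6 8 10 15 7 12 5 9 14 1)(3 13 4 16)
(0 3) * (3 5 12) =(0 5 12 3) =[5, 1, 2, 0, 4, 12, 6, 7, 8, 9, 10, 11, 3]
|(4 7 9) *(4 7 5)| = 2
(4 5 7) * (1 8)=(1 8)(4 5 7)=[0, 8, 2, 3, 5, 7, 6, 4, 1]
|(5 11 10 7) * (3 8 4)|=|(3 8 4)(5 11 10 7)|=12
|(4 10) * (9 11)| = 2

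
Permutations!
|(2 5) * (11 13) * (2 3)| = |(2 5 3)(11 13)| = 6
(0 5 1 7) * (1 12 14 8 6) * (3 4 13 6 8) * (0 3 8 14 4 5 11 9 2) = (0 11 9 2)(1 7 3 5 12 4 13 6)(8 14) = [11, 7, 0, 5, 13, 12, 1, 3, 14, 2, 10, 9, 4, 6, 8]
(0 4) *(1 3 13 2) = (0 4)(1 3 13 2) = [4, 3, 1, 13, 0, 5, 6, 7, 8, 9, 10, 11, 12, 2]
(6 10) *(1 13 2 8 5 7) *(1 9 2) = (1 13)(2 8 5 7 9)(6 10) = [0, 13, 8, 3, 4, 7, 10, 9, 5, 2, 6, 11, 12, 1]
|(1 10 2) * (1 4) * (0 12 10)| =6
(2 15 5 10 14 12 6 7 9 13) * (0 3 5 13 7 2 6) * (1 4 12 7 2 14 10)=(0 3 5 1 4 12)(2 15 13 6 14 7 9)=[3, 4, 15, 5, 12, 1, 14, 9, 8, 2, 10, 11, 0, 6, 7, 13]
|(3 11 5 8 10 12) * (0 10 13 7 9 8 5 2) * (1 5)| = 12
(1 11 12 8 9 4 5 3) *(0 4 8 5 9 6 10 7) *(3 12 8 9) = (0 4 3 1 11 8 6 10 7)(5 12) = [4, 11, 2, 1, 3, 12, 10, 0, 6, 9, 7, 8, 5]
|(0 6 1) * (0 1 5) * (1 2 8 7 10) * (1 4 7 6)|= |(0 1 2 8 6 5)(4 7 10)|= 6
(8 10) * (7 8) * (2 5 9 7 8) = (2 5 9 7)(8 10) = [0, 1, 5, 3, 4, 9, 6, 2, 10, 7, 8]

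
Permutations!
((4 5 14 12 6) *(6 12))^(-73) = ((4 5 14 6))^(-73) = (4 6 14 5)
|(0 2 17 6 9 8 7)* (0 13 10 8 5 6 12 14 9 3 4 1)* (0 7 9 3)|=|(0 2 17 12 14 3 4 1 7 13 10 8 9 5 6)|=15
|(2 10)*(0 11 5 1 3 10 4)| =8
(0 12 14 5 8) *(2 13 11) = (0 12 14 5 8)(2 13 11) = [12, 1, 13, 3, 4, 8, 6, 7, 0, 9, 10, 2, 14, 11, 5]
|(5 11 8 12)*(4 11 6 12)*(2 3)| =|(2 3)(4 11 8)(5 6 12)| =6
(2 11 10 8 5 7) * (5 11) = [0, 1, 5, 3, 4, 7, 6, 2, 11, 9, 8, 10] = (2 5 7)(8 11 10)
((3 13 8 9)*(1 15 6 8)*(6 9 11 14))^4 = (1 13 3 9 15)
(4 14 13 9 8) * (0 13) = [13, 1, 2, 3, 14, 5, 6, 7, 4, 8, 10, 11, 12, 9, 0] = (0 13 9 8 4 14)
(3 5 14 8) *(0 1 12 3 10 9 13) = (0 1 12 3 5 14 8 10 9 13) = [1, 12, 2, 5, 4, 14, 6, 7, 10, 13, 9, 11, 3, 0, 8]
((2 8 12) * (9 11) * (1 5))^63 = (12)(1 5)(9 11)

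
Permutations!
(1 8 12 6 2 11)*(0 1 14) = (0 1 8 12 6 2 11 14) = [1, 8, 11, 3, 4, 5, 2, 7, 12, 9, 10, 14, 6, 13, 0]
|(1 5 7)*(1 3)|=4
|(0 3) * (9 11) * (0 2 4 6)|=10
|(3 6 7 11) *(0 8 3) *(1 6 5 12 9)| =10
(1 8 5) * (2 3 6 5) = (1 8 2 3 6 5) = [0, 8, 3, 6, 4, 1, 5, 7, 2]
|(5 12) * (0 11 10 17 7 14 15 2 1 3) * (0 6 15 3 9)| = |(0 11 10 17 7 14 3 6 15 2 1 9)(5 12)| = 12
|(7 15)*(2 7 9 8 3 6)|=|(2 7 15 9 8 3 6)|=7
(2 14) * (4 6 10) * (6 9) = (2 14)(4 9 6 10) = [0, 1, 14, 3, 9, 5, 10, 7, 8, 6, 4, 11, 12, 13, 2]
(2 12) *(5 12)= (2 5 12)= [0, 1, 5, 3, 4, 12, 6, 7, 8, 9, 10, 11, 2]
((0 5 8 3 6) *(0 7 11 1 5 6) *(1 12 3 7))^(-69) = (0 5 11)(1 7 3)(6 8 12)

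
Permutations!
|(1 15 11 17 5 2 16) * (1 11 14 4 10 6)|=|(1 15 14 4 10 6)(2 16 11 17 5)|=30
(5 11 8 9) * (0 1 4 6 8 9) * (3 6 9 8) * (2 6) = (0 1 4 9 5 11 8)(2 6 3) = [1, 4, 6, 2, 9, 11, 3, 7, 0, 5, 10, 8]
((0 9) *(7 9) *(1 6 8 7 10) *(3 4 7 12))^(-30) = ((0 10 1 6 8 12 3 4 7 9))^(-30) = (12)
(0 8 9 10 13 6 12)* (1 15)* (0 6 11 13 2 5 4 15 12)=(0 8 9 10 2 5 4 15 1 12 6)(11 13)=[8, 12, 5, 3, 15, 4, 0, 7, 9, 10, 2, 13, 6, 11, 14, 1]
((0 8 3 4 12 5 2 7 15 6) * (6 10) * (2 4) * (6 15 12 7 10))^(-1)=((0 8 3 2 10 15 6)(4 7 12 5))^(-1)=(0 6 15 10 2 3 8)(4 5 12 7)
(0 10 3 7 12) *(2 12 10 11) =[11, 1, 12, 7, 4, 5, 6, 10, 8, 9, 3, 2, 0] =(0 11 2 12)(3 7 10)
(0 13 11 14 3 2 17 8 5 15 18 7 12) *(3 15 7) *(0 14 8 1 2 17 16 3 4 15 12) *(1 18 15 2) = (0 13 11 8 5 7)(2 16 3 17 18 4)(12 14) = [13, 1, 16, 17, 2, 7, 6, 0, 5, 9, 10, 8, 14, 11, 12, 15, 3, 18, 4]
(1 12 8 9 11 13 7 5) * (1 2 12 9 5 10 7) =(1 9 11 13)(2 12 8 5)(7 10) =[0, 9, 12, 3, 4, 2, 6, 10, 5, 11, 7, 13, 8, 1]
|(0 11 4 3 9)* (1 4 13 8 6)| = |(0 11 13 8 6 1 4 3 9)| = 9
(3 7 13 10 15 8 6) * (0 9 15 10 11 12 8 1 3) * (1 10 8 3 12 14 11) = (0 9 15 10 8 6)(1 12 3 7 13)(11 14) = [9, 12, 2, 7, 4, 5, 0, 13, 6, 15, 8, 14, 3, 1, 11, 10]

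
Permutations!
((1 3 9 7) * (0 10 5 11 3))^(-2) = ((0 10 5 11 3 9 7 1))^(-2) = (0 7 3 5)(1 9 11 10)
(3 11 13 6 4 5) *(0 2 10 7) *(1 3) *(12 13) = (0 2 10 7)(1 3 11 12 13 6 4 5) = [2, 3, 10, 11, 5, 1, 4, 0, 8, 9, 7, 12, 13, 6]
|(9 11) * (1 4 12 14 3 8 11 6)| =|(1 4 12 14 3 8 11 9 6)| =9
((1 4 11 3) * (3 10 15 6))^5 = (1 6 10 4 3 15 11)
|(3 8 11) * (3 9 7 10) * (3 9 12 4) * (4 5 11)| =|(3 8 4)(5 11 12)(7 10 9)| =3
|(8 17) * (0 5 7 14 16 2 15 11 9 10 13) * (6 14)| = 12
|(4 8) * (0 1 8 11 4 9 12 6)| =|(0 1 8 9 12 6)(4 11)| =6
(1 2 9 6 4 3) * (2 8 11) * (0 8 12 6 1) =(0 8 11 2 9 1 12 6 4 3) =[8, 12, 9, 0, 3, 5, 4, 7, 11, 1, 10, 2, 6]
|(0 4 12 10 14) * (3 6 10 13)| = 8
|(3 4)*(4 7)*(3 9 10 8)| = 6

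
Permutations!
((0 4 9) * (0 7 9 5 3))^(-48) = ((0 4 5 3)(7 9))^(-48) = (9)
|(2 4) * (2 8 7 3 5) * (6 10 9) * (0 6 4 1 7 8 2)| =|(0 6 10 9 4 2 1 7 3 5)| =10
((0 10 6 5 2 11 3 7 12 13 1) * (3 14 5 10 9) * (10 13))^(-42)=(0 7 6)(1 3 10)(2 14)(5 11)(9 12 13)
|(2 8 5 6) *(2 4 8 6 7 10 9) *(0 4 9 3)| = 21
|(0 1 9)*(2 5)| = 6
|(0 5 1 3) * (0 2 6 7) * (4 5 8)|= 9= |(0 8 4 5 1 3 2 6 7)|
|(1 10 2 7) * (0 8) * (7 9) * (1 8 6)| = 8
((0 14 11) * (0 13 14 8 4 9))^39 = ((0 8 4 9)(11 13 14))^39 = (14)(0 9 4 8)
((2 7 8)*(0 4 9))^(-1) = (0 9 4)(2 8 7)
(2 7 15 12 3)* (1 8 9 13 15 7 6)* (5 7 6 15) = (1 8 9 13 5 7 6)(2 15 12 3) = [0, 8, 15, 2, 4, 7, 1, 6, 9, 13, 10, 11, 3, 5, 14, 12]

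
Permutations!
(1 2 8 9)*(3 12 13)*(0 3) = (0 3 12 13)(1 2 8 9) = [3, 2, 8, 12, 4, 5, 6, 7, 9, 1, 10, 11, 13, 0]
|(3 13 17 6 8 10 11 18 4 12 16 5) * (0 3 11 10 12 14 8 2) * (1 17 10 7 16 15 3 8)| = |(0 8 12 15 3 13 10 7 16 5 11 18 4 14 1 17 6 2)| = 18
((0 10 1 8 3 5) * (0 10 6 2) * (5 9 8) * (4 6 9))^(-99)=((0 9 8 3 4 6 2)(1 5 10))^(-99)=(10)(0 2 6 4 3 8 9)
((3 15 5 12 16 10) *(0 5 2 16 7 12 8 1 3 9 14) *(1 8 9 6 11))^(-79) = (0 5 9 14)(1 3 15 2 16 10 6 11)(7 12)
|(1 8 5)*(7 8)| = 4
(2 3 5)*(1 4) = (1 4)(2 3 5) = [0, 4, 3, 5, 1, 2]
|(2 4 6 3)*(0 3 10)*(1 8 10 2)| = 15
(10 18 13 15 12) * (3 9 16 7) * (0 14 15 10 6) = [14, 1, 2, 9, 4, 5, 0, 3, 8, 16, 18, 11, 6, 10, 15, 12, 7, 17, 13] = (0 14 15 12 6)(3 9 16 7)(10 18 13)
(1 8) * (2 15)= (1 8)(2 15)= [0, 8, 15, 3, 4, 5, 6, 7, 1, 9, 10, 11, 12, 13, 14, 2]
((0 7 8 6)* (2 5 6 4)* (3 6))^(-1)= (0 6 3 5 2 4 8 7)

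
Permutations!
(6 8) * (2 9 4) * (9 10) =(2 10 9 4)(6 8) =[0, 1, 10, 3, 2, 5, 8, 7, 6, 4, 9]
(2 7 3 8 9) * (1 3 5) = (1 3 8 9 2 7 5) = [0, 3, 7, 8, 4, 1, 6, 5, 9, 2]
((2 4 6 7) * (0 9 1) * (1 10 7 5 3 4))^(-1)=((0 9 10 7 2 1)(3 4 6 5))^(-1)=(0 1 2 7 10 9)(3 5 6 4)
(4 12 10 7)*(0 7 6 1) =(0 7 4 12 10 6 1) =[7, 0, 2, 3, 12, 5, 1, 4, 8, 9, 6, 11, 10]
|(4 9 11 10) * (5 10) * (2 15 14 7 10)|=|(2 15 14 7 10 4 9 11 5)|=9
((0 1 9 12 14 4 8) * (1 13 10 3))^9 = ((0 13 10 3 1 9 12 14 4 8))^9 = (0 8 4 14 12 9 1 3 10 13)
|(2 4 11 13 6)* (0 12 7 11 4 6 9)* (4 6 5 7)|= 10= |(0 12 4 6 2 5 7 11 13 9)|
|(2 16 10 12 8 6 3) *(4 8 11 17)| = |(2 16 10 12 11 17 4 8 6 3)| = 10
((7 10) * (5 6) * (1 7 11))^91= (1 11 10 7)(5 6)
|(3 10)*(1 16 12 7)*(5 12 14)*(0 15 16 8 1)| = |(0 15 16 14 5 12 7)(1 8)(3 10)| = 14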